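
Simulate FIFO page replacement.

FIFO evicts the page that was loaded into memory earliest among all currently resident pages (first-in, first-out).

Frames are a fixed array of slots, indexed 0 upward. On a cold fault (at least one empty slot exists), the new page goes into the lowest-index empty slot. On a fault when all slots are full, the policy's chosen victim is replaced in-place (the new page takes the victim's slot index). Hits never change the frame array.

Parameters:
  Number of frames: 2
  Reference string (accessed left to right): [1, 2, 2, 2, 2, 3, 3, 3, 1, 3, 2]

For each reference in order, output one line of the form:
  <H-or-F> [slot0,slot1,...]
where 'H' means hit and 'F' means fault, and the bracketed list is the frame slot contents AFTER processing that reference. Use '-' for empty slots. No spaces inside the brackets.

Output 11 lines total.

F [1,-]
F [1,2]
H [1,2]
H [1,2]
H [1,2]
F [3,2]
H [3,2]
H [3,2]
F [3,1]
H [3,1]
F [2,1]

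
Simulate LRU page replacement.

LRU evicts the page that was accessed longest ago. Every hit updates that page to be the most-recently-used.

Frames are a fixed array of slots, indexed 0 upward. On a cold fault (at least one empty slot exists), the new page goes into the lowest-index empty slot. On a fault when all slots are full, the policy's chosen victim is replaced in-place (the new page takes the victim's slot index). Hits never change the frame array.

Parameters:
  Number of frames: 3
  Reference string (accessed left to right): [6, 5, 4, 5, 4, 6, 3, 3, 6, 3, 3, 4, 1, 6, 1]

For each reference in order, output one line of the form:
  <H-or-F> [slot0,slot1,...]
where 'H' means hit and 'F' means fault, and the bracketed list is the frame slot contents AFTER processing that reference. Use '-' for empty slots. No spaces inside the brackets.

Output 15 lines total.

F [6,-,-]
F [6,5,-]
F [6,5,4]
H [6,5,4]
H [6,5,4]
H [6,5,4]
F [6,3,4]
H [6,3,4]
H [6,3,4]
H [6,3,4]
H [6,3,4]
H [6,3,4]
F [1,3,4]
F [1,6,4]
H [1,6,4]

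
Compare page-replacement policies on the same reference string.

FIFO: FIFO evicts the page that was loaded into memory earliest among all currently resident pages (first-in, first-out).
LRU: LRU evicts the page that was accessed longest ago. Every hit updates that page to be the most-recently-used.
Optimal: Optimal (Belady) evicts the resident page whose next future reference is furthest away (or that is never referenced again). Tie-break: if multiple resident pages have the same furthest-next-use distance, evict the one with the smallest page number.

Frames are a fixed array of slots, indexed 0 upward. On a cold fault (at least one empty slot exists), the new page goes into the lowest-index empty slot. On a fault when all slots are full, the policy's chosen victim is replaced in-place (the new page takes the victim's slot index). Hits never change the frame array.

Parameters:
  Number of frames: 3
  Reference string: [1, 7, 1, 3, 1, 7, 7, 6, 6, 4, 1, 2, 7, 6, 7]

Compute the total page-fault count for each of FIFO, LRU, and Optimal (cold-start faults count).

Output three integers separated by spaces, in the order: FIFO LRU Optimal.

--- FIFO ---
  step 0: ref 1 -> FAULT, frames=[1,-,-] (faults so far: 1)
  step 1: ref 7 -> FAULT, frames=[1,7,-] (faults so far: 2)
  step 2: ref 1 -> HIT, frames=[1,7,-] (faults so far: 2)
  step 3: ref 3 -> FAULT, frames=[1,7,3] (faults so far: 3)
  step 4: ref 1 -> HIT, frames=[1,7,3] (faults so far: 3)
  step 5: ref 7 -> HIT, frames=[1,7,3] (faults so far: 3)
  step 6: ref 7 -> HIT, frames=[1,7,3] (faults so far: 3)
  step 7: ref 6 -> FAULT, evict 1, frames=[6,7,3] (faults so far: 4)
  step 8: ref 6 -> HIT, frames=[6,7,3] (faults so far: 4)
  step 9: ref 4 -> FAULT, evict 7, frames=[6,4,3] (faults so far: 5)
  step 10: ref 1 -> FAULT, evict 3, frames=[6,4,1] (faults so far: 6)
  step 11: ref 2 -> FAULT, evict 6, frames=[2,4,1] (faults so far: 7)
  step 12: ref 7 -> FAULT, evict 4, frames=[2,7,1] (faults so far: 8)
  step 13: ref 6 -> FAULT, evict 1, frames=[2,7,6] (faults so far: 9)
  step 14: ref 7 -> HIT, frames=[2,7,6] (faults so far: 9)
  FIFO total faults: 9
--- LRU ---
  step 0: ref 1 -> FAULT, frames=[1,-,-] (faults so far: 1)
  step 1: ref 7 -> FAULT, frames=[1,7,-] (faults so far: 2)
  step 2: ref 1 -> HIT, frames=[1,7,-] (faults so far: 2)
  step 3: ref 3 -> FAULT, frames=[1,7,3] (faults so far: 3)
  step 4: ref 1 -> HIT, frames=[1,7,3] (faults so far: 3)
  step 5: ref 7 -> HIT, frames=[1,7,3] (faults so far: 3)
  step 6: ref 7 -> HIT, frames=[1,7,3] (faults so far: 3)
  step 7: ref 6 -> FAULT, evict 3, frames=[1,7,6] (faults so far: 4)
  step 8: ref 6 -> HIT, frames=[1,7,6] (faults so far: 4)
  step 9: ref 4 -> FAULT, evict 1, frames=[4,7,6] (faults so far: 5)
  step 10: ref 1 -> FAULT, evict 7, frames=[4,1,6] (faults so far: 6)
  step 11: ref 2 -> FAULT, evict 6, frames=[4,1,2] (faults so far: 7)
  step 12: ref 7 -> FAULT, evict 4, frames=[7,1,2] (faults so far: 8)
  step 13: ref 6 -> FAULT, evict 1, frames=[7,6,2] (faults so far: 9)
  step 14: ref 7 -> HIT, frames=[7,6,2] (faults so far: 9)
  LRU total faults: 9
--- Optimal ---
  step 0: ref 1 -> FAULT, frames=[1,-,-] (faults so far: 1)
  step 1: ref 7 -> FAULT, frames=[1,7,-] (faults so far: 2)
  step 2: ref 1 -> HIT, frames=[1,7,-] (faults so far: 2)
  step 3: ref 3 -> FAULT, frames=[1,7,3] (faults so far: 3)
  step 4: ref 1 -> HIT, frames=[1,7,3] (faults so far: 3)
  step 5: ref 7 -> HIT, frames=[1,7,3] (faults so far: 3)
  step 6: ref 7 -> HIT, frames=[1,7,3] (faults so far: 3)
  step 7: ref 6 -> FAULT, evict 3, frames=[1,7,6] (faults so far: 4)
  step 8: ref 6 -> HIT, frames=[1,7,6] (faults so far: 4)
  step 9: ref 4 -> FAULT, evict 6, frames=[1,7,4] (faults so far: 5)
  step 10: ref 1 -> HIT, frames=[1,7,4] (faults so far: 5)
  step 11: ref 2 -> FAULT, evict 1, frames=[2,7,4] (faults so far: 6)
  step 12: ref 7 -> HIT, frames=[2,7,4] (faults so far: 6)
  step 13: ref 6 -> FAULT, evict 2, frames=[6,7,4] (faults so far: 7)
  step 14: ref 7 -> HIT, frames=[6,7,4] (faults so far: 7)
  Optimal total faults: 7

Answer: 9 9 7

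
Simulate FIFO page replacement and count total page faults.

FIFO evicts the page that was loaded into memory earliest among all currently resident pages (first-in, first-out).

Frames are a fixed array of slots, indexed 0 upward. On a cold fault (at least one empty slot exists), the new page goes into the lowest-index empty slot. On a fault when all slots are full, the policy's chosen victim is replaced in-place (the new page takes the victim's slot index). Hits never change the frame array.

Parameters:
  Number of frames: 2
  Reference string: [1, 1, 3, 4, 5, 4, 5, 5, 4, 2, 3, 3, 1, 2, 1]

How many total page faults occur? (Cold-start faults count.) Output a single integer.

Answer: 8

Derivation:
Step 0: ref 1 → FAULT, frames=[1,-]
Step 1: ref 1 → HIT, frames=[1,-]
Step 2: ref 3 → FAULT, frames=[1,3]
Step 3: ref 4 → FAULT (evict 1), frames=[4,3]
Step 4: ref 5 → FAULT (evict 3), frames=[4,5]
Step 5: ref 4 → HIT, frames=[4,5]
Step 6: ref 5 → HIT, frames=[4,5]
Step 7: ref 5 → HIT, frames=[4,5]
Step 8: ref 4 → HIT, frames=[4,5]
Step 9: ref 2 → FAULT (evict 4), frames=[2,5]
Step 10: ref 3 → FAULT (evict 5), frames=[2,3]
Step 11: ref 3 → HIT, frames=[2,3]
Step 12: ref 1 → FAULT (evict 2), frames=[1,3]
Step 13: ref 2 → FAULT (evict 3), frames=[1,2]
Step 14: ref 1 → HIT, frames=[1,2]
Total faults: 8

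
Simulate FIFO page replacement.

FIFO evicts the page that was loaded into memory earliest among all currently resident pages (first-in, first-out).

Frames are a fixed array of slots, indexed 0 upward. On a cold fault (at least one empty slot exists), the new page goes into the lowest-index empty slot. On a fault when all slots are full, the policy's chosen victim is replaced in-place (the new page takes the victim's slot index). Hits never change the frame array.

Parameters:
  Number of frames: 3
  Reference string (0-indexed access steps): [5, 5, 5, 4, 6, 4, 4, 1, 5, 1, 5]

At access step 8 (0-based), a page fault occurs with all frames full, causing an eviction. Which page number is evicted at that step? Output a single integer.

Answer: 4

Derivation:
Step 0: ref 5 -> FAULT, frames=[5,-,-]
Step 1: ref 5 -> HIT, frames=[5,-,-]
Step 2: ref 5 -> HIT, frames=[5,-,-]
Step 3: ref 4 -> FAULT, frames=[5,4,-]
Step 4: ref 6 -> FAULT, frames=[5,4,6]
Step 5: ref 4 -> HIT, frames=[5,4,6]
Step 6: ref 4 -> HIT, frames=[5,4,6]
Step 7: ref 1 -> FAULT, evict 5, frames=[1,4,6]
Step 8: ref 5 -> FAULT, evict 4, frames=[1,5,6]
At step 8: evicted page 4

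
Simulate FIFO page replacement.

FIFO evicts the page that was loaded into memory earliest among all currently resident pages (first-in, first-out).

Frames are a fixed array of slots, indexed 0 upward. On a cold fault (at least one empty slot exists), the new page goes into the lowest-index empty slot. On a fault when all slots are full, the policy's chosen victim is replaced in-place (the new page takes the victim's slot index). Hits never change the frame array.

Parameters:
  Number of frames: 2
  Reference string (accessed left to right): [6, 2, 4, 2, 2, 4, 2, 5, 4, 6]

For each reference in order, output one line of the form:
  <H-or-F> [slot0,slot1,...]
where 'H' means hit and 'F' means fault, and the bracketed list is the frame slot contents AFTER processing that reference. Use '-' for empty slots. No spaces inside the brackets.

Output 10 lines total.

F [6,-]
F [6,2]
F [4,2]
H [4,2]
H [4,2]
H [4,2]
H [4,2]
F [4,5]
H [4,5]
F [6,5]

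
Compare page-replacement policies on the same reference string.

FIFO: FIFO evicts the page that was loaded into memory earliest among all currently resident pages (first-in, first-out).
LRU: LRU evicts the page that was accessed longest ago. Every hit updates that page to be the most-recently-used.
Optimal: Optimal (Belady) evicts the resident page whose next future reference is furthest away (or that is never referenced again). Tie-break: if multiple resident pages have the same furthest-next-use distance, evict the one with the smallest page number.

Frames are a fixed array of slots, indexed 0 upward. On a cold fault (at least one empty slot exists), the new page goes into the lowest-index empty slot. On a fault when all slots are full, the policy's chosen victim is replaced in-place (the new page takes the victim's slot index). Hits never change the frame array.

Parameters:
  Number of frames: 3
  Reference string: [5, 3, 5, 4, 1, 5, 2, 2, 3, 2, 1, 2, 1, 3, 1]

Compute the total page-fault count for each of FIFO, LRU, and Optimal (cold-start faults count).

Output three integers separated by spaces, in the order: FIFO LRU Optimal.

Answer: 8 7 5

Derivation:
--- FIFO ---
  step 0: ref 5 -> FAULT, frames=[5,-,-] (faults so far: 1)
  step 1: ref 3 -> FAULT, frames=[5,3,-] (faults so far: 2)
  step 2: ref 5 -> HIT, frames=[5,3,-] (faults so far: 2)
  step 3: ref 4 -> FAULT, frames=[5,3,4] (faults so far: 3)
  step 4: ref 1 -> FAULT, evict 5, frames=[1,3,4] (faults so far: 4)
  step 5: ref 5 -> FAULT, evict 3, frames=[1,5,4] (faults so far: 5)
  step 6: ref 2 -> FAULT, evict 4, frames=[1,5,2] (faults so far: 6)
  step 7: ref 2 -> HIT, frames=[1,5,2] (faults so far: 6)
  step 8: ref 3 -> FAULT, evict 1, frames=[3,5,2] (faults so far: 7)
  step 9: ref 2 -> HIT, frames=[3,5,2] (faults so far: 7)
  step 10: ref 1 -> FAULT, evict 5, frames=[3,1,2] (faults so far: 8)
  step 11: ref 2 -> HIT, frames=[3,1,2] (faults so far: 8)
  step 12: ref 1 -> HIT, frames=[3,1,2] (faults so far: 8)
  step 13: ref 3 -> HIT, frames=[3,1,2] (faults so far: 8)
  step 14: ref 1 -> HIT, frames=[3,1,2] (faults so far: 8)
  FIFO total faults: 8
--- LRU ---
  step 0: ref 5 -> FAULT, frames=[5,-,-] (faults so far: 1)
  step 1: ref 3 -> FAULT, frames=[5,3,-] (faults so far: 2)
  step 2: ref 5 -> HIT, frames=[5,3,-] (faults so far: 2)
  step 3: ref 4 -> FAULT, frames=[5,3,4] (faults so far: 3)
  step 4: ref 1 -> FAULT, evict 3, frames=[5,1,4] (faults so far: 4)
  step 5: ref 5 -> HIT, frames=[5,1,4] (faults so far: 4)
  step 6: ref 2 -> FAULT, evict 4, frames=[5,1,2] (faults so far: 5)
  step 7: ref 2 -> HIT, frames=[5,1,2] (faults so far: 5)
  step 8: ref 3 -> FAULT, evict 1, frames=[5,3,2] (faults so far: 6)
  step 9: ref 2 -> HIT, frames=[5,3,2] (faults so far: 6)
  step 10: ref 1 -> FAULT, evict 5, frames=[1,3,2] (faults so far: 7)
  step 11: ref 2 -> HIT, frames=[1,3,2] (faults so far: 7)
  step 12: ref 1 -> HIT, frames=[1,3,2] (faults so far: 7)
  step 13: ref 3 -> HIT, frames=[1,3,2] (faults so far: 7)
  step 14: ref 1 -> HIT, frames=[1,3,2] (faults so far: 7)
  LRU total faults: 7
--- Optimal ---
  step 0: ref 5 -> FAULT, frames=[5,-,-] (faults so far: 1)
  step 1: ref 3 -> FAULT, frames=[5,3,-] (faults so far: 2)
  step 2: ref 5 -> HIT, frames=[5,3,-] (faults so far: 2)
  step 3: ref 4 -> FAULT, frames=[5,3,4] (faults so far: 3)
  step 4: ref 1 -> FAULT, evict 4, frames=[5,3,1] (faults so far: 4)
  step 5: ref 5 -> HIT, frames=[5,3,1] (faults so far: 4)
  step 6: ref 2 -> FAULT, evict 5, frames=[2,3,1] (faults so far: 5)
  step 7: ref 2 -> HIT, frames=[2,3,1] (faults so far: 5)
  step 8: ref 3 -> HIT, frames=[2,3,1] (faults so far: 5)
  step 9: ref 2 -> HIT, frames=[2,3,1] (faults so far: 5)
  step 10: ref 1 -> HIT, frames=[2,3,1] (faults so far: 5)
  step 11: ref 2 -> HIT, frames=[2,3,1] (faults so far: 5)
  step 12: ref 1 -> HIT, frames=[2,3,1] (faults so far: 5)
  step 13: ref 3 -> HIT, frames=[2,3,1] (faults so far: 5)
  step 14: ref 1 -> HIT, frames=[2,3,1] (faults so far: 5)
  Optimal total faults: 5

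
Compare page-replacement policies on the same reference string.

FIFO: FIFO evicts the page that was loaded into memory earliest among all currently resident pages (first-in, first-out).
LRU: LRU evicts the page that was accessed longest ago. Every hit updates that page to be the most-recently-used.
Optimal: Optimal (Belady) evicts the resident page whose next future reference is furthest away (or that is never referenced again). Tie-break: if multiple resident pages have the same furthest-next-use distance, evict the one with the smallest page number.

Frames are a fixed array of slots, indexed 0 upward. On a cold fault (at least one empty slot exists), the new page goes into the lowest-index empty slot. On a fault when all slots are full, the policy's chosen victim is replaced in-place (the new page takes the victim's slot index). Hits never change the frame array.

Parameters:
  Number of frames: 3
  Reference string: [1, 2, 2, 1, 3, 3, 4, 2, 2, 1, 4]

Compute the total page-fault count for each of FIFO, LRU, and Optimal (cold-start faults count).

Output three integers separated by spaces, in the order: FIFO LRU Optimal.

Answer: 5 6 4

Derivation:
--- FIFO ---
  step 0: ref 1 -> FAULT, frames=[1,-,-] (faults so far: 1)
  step 1: ref 2 -> FAULT, frames=[1,2,-] (faults so far: 2)
  step 2: ref 2 -> HIT, frames=[1,2,-] (faults so far: 2)
  step 3: ref 1 -> HIT, frames=[1,2,-] (faults so far: 2)
  step 4: ref 3 -> FAULT, frames=[1,2,3] (faults so far: 3)
  step 5: ref 3 -> HIT, frames=[1,2,3] (faults so far: 3)
  step 6: ref 4 -> FAULT, evict 1, frames=[4,2,3] (faults so far: 4)
  step 7: ref 2 -> HIT, frames=[4,2,3] (faults so far: 4)
  step 8: ref 2 -> HIT, frames=[4,2,3] (faults so far: 4)
  step 9: ref 1 -> FAULT, evict 2, frames=[4,1,3] (faults so far: 5)
  step 10: ref 4 -> HIT, frames=[4,1,3] (faults so far: 5)
  FIFO total faults: 5
--- LRU ---
  step 0: ref 1 -> FAULT, frames=[1,-,-] (faults so far: 1)
  step 1: ref 2 -> FAULT, frames=[1,2,-] (faults so far: 2)
  step 2: ref 2 -> HIT, frames=[1,2,-] (faults so far: 2)
  step 3: ref 1 -> HIT, frames=[1,2,-] (faults so far: 2)
  step 4: ref 3 -> FAULT, frames=[1,2,3] (faults so far: 3)
  step 5: ref 3 -> HIT, frames=[1,2,3] (faults so far: 3)
  step 6: ref 4 -> FAULT, evict 2, frames=[1,4,3] (faults so far: 4)
  step 7: ref 2 -> FAULT, evict 1, frames=[2,4,3] (faults so far: 5)
  step 8: ref 2 -> HIT, frames=[2,4,3] (faults so far: 5)
  step 9: ref 1 -> FAULT, evict 3, frames=[2,4,1] (faults so far: 6)
  step 10: ref 4 -> HIT, frames=[2,4,1] (faults so far: 6)
  LRU total faults: 6
--- Optimal ---
  step 0: ref 1 -> FAULT, frames=[1,-,-] (faults so far: 1)
  step 1: ref 2 -> FAULT, frames=[1,2,-] (faults so far: 2)
  step 2: ref 2 -> HIT, frames=[1,2,-] (faults so far: 2)
  step 3: ref 1 -> HIT, frames=[1,2,-] (faults so far: 2)
  step 4: ref 3 -> FAULT, frames=[1,2,3] (faults so far: 3)
  step 5: ref 3 -> HIT, frames=[1,2,3] (faults so far: 3)
  step 6: ref 4 -> FAULT, evict 3, frames=[1,2,4] (faults so far: 4)
  step 7: ref 2 -> HIT, frames=[1,2,4] (faults so far: 4)
  step 8: ref 2 -> HIT, frames=[1,2,4] (faults so far: 4)
  step 9: ref 1 -> HIT, frames=[1,2,4] (faults so far: 4)
  step 10: ref 4 -> HIT, frames=[1,2,4] (faults so far: 4)
  Optimal total faults: 4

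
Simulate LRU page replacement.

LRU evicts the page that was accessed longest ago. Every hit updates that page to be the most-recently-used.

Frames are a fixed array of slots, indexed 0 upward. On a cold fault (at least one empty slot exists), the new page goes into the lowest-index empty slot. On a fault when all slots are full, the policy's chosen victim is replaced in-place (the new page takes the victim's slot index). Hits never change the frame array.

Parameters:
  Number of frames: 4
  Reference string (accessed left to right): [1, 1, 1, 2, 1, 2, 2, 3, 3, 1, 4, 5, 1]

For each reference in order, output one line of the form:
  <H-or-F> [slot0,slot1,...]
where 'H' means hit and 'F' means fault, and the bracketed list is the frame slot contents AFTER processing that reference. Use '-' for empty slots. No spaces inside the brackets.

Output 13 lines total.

F [1,-,-,-]
H [1,-,-,-]
H [1,-,-,-]
F [1,2,-,-]
H [1,2,-,-]
H [1,2,-,-]
H [1,2,-,-]
F [1,2,3,-]
H [1,2,3,-]
H [1,2,3,-]
F [1,2,3,4]
F [1,5,3,4]
H [1,5,3,4]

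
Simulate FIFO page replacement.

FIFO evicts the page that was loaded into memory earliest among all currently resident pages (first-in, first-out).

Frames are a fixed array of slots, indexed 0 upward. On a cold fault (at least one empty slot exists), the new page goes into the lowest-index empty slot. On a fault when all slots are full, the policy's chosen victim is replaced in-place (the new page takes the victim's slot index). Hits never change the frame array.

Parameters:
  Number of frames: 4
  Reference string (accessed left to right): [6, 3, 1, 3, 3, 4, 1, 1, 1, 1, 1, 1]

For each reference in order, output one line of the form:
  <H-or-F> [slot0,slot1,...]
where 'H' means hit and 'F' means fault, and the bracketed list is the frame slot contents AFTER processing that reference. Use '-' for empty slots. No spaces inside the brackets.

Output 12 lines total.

F [6,-,-,-]
F [6,3,-,-]
F [6,3,1,-]
H [6,3,1,-]
H [6,3,1,-]
F [6,3,1,4]
H [6,3,1,4]
H [6,3,1,4]
H [6,3,1,4]
H [6,3,1,4]
H [6,3,1,4]
H [6,3,1,4]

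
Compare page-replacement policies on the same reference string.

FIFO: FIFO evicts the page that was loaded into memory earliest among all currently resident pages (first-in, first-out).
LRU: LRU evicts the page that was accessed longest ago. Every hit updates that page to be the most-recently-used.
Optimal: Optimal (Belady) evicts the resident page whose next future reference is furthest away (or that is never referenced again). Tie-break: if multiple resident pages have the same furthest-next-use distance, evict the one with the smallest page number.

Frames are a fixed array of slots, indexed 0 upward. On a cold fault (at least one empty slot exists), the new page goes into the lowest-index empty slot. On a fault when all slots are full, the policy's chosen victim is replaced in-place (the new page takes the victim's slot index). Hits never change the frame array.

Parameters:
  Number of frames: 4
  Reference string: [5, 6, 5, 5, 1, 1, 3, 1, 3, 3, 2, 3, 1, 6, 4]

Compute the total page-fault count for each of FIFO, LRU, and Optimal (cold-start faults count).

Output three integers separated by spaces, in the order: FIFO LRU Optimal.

Answer: 6 7 6

Derivation:
--- FIFO ---
  step 0: ref 5 -> FAULT, frames=[5,-,-,-] (faults so far: 1)
  step 1: ref 6 -> FAULT, frames=[5,6,-,-] (faults so far: 2)
  step 2: ref 5 -> HIT, frames=[5,6,-,-] (faults so far: 2)
  step 3: ref 5 -> HIT, frames=[5,6,-,-] (faults so far: 2)
  step 4: ref 1 -> FAULT, frames=[5,6,1,-] (faults so far: 3)
  step 5: ref 1 -> HIT, frames=[5,6,1,-] (faults so far: 3)
  step 6: ref 3 -> FAULT, frames=[5,6,1,3] (faults so far: 4)
  step 7: ref 1 -> HIT, frames=[5,6,1,3] (faults so far: 4)
  step 8: ref 3 -> HIT, frames=[5,6,1,3] (faults so far: 4)
  step 9: ref 3 -> HIT, frames=[5,6,1,3] (faults so far: 4)
  step 10: ref 2 -> FAULT, evict 5, frames=[2,6,1,3] (faults so far: 5)
  step 11: ref 3 -> HIT, frames=[2,6,1,3] (faults so far: 5)
  step 12: ref 1 -> HIT, frames=[2,6,1,3] (faults so far: 5)
  step 13: ref 6 -> HIT, frames=[2,6,1,3] (faults so far: 5)
  step 14: ref 4 -> FAULT, evict 6, frames=[2,4,1,3] (faults so far: 6)
  FIFO total faults: 6
--- LRU ---
  step 0: ref 5 -> FAULT, frames=[5,-,-,-] (faults so far: 1)
  step 1: ref 6 -> FAULT, frames=[5,6,-,-] (faults so far: 2)
  step 2: ref 5 -> HIT, frames=[5,6,-,-] (faults so far: 2)
  step 3: ref 5 -> HIT, frames=[5,6,-,-] (faults so far: 2)
  step 4: ref 1 -> FAULT, frames=[5,6,1,-] (faults so far: 3)
  step 5: ref 1 -> HIT, frames=[5,6,1,-] (faults so far: 3)
  step 6: ref 3 -> FAULT, frames=[5,6,1,3] (faults so far: 4)
  step 7: ref 1 -> HIT, frames=[5,6,1,3] (faults so far: 4)
  step 8: ref 3 -> HIT, frames=[5,6,1,3] (faults so far: 4)
  step 9: ref 3 -> HIT, frames=[5,6,1,3] (faults so far: 4)
  step 10: ref 2 -> FAULT, evict 6, frames=[5,2,1,3] (faults so far: 5)
  step 11: ref 3 -> HIT, frames=[5,2,1,3] (faults so far: 5)
  step 12: ref 1 -> HIT, frames=[5,2,1,3] (faults so far: 5)
  step 13: ref 6 -> FAULT, evict 5, frames=[6,2,1,3] (faults so far: 6)
  step 14: ref 4 -> FAULT, evict 2, frames=[6,4,1,3] (faults so far: 7)
  LRU total faults: 7
--- Optimal ---
  step 0: ref 5 -> FAULT, frames=[5,-,-,-] (faults so far: 1)
  step 1: ref 6 -> FAULT, frames=[5,6,-,-] (faults so far: 2)
  step 2: ref 5 -> HIT, frames=[5,6,-,-] (faults so far: 2)
  step 3: ref 5 -> HIT, frames=[5,6,-,-] (faults so far: 2)
  step 4: ref 1 -> FAULT, frames=[5,6,1,-] (faults so far: 3)
  step 5: ref 1 -> HIT, frames=[5,6,1,-] (faults so far: 3)
  step 6: ref 3 -> FAULT, frames=[5,6,1,3] (faults so far: 4)
  step 7: ref 1 -> HIT, frames=[5,6,1,3] (faults so far: 4)
  step 8: ref 3 -> HIT, frames=[5,6,1,3] (faults so far: 4)
  step 9: ref 3 -> HIT, frames=[5,6,1,3] (faults so far: 4)
  step 10: ref 2 -> FAULT, evict 5, frames=[2,6,1,3] (faults so far: 5)
  step 11: ref 3 -> HIT, frames=[2,6,1,3] (faults so far: 5)
  step 12: ref 1 -> HIT, frames=[2,6,1,3] (faults so far: 5)
  step 13: ref 6 -> HIT, frames=[2,6,1,3] (faults so far: 5)
  step 14: ref 4 -> FAULT, evict 1, frames=[2,6,4,3] (faults so far: 6)
  Optimal total faults: 6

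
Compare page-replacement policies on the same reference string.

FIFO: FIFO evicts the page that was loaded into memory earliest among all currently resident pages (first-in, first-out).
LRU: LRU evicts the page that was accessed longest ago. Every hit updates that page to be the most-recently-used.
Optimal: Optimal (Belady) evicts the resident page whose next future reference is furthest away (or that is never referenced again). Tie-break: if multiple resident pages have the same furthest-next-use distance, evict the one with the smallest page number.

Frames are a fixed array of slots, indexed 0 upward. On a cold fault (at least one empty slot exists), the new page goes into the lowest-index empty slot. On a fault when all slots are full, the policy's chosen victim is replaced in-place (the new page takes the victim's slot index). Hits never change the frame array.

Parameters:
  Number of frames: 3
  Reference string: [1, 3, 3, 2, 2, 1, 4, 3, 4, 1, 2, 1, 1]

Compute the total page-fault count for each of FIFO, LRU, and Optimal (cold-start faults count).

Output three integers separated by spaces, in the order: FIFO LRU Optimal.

Answer: 5 6 5

Derivation:
--- FIFO ---
  step 0: ref 1 -> FAULT, frames=[1,-,-] (faults so far: 1)
  step 1: ref 3 -> FAULT, frames=[1,3,-] (faults so far: 2)
  step 2: ref 3 -> HIT, frames=[1,3,-] (faults so far: 2)
  step 3: ref 2 -> FAULT, frames=[1,3,2] (faults so far: 3)
  step 4: ref 2 -> HIT, frames=[1,3,2] (faults so far: 3)
  step 5: ref 1 -> HIT, frames=[1,3,2] (faults so far: 3)
  step 6: ref 4 -> FAULT, evict 1, frames=[4,3,2] (faults so far: 4)
  step 7: ref 3 -> HIT, frames=[4,3,2] (faults so far: 4)
  step 8: ref 4 -> HIT, frames=[4,3,2] (faults so far: 4)
  step 9: ref 1 -> FAULT, evict 3, frames=[4,1,2] (faults so far: 5)
  step 10: ref 2 -> HIT, frames=[4,1,2] (faults so far: 5)
  step 11: ref 1 -> HIT, frames=[4,1,2] (faults so far: 5)
  step 12: ref 1 -> HIT, frames=[4,1,2] (faults so far: 5)
  FIFO total faults: 5
--- LRU ---
  step 0: ref 1 -> FAULT, frames=[1,-,-] (faults so far: 1)
  step 1: ref 3 -> FAULT, frames=[1,3,-] (faults so far: 2)
  step 2: ref 3 -> HIT, frames=[1,3,-] (faults so far: 2)
  step 3: ref 2 -> FAULT, frames=[1,3,2] (faults so far: 3)
  step 4: ref 2 -> HIT, frames=[1,3,2] (faults so far: 3)
  step 5: ref 1 -> HIT, frames=[1,3,2] (faults so far: 3)
  step 6: ref 4 -> FAULT, evict 3, frames=[1,4,2] (faults so far: 4)
  step 7: ref 3 -> FAULT, evict 2, frames=[1,4,3] (faults so far: 5)
  step 8: ref 4 -> HIT, frames=[1,4,3] (faults so far: 5)
  step 9: ref 1 -> HIT, frames=[1,4,3] (faults so far: 5)
  step 10: ref 2 -> FAULT, evict 3, frames=[1,4,2] (faults so far: 6)
  step 11: ref 1 -> HIT, frames=[1,4,2] (faults so far: 6)
  step 12: ref 1 -> HIT, frames=[1,4,2] (faults so far: 6)
  LRU total faults: 6
--- Optimal ---
  step 0: ref 1 -> FAULT, frames=[1,-,-] (faults so far: 1)
  step 1: ref 3 -> FAULT, frames=[1,3,-] (faults so far: 2)
  step 2: ref 3 -> HIT, frames=[1,3,-] (faults so far: 2)
  step 3: ref 2 -> FAULT, frames=[1,3,2] (faults so far: 3)
  step 4: ref 2 -> HIT, frames=[1,3,2] (faults so far: 3)
  step 5: ref 1 -> HIT, frames=[1,3,2] (faults so far: 3)
  step 6: ref 4 -> FAULT, evict 2, frames=[1,3,4] (faults so far: 4)
  step 7: ref 3 -> HIT, frames=[1,3,4] (faults so far: 4)
  step 8: ref 4 -> HIT, frames=[1,3,4] (faults so far: 4)
  step 9: ref 1 -> HIT, frames=[1,3,4] (faults so far: 4)
  step 10: ref 2 -> FAULT, evict 3, frames=[1,2,4] (faults so far: 5)
  step 11: ref 1 -> HIT, frames=[1,2,4] (faults so far: 5)
  step 12: ref 1 -> HIT, frames=[1,2,4] (faults so far: 5)
  Optimal total faults: 5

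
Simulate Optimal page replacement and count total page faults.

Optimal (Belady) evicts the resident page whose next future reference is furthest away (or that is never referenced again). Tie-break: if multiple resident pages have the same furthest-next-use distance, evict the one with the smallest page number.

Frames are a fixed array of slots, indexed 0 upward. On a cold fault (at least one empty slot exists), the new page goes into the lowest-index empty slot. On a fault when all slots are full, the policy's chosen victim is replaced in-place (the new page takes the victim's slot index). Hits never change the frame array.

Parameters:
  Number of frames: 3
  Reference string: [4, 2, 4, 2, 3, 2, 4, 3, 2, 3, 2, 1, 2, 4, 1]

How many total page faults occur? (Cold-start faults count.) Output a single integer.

Answer: 4

Derivation:
Step 0: ref 4 → FAULT, frames=[4,-,-]
Step 1: ref 2 → FAULT, frames=[4,2,-]
Step 2: ref 4 → HIT, frames=[4,2,-]
Step 3: ref 2 → HIT, frames=[4,2,-]
Step 4: ref 3 → FAULT, frames=[4,2,3]
Step 5: ref 2 → HIT, frames=[4,2,3]
Step 6: ref 4 → HIT, frames=[4,2,3]
Step 7: ref 3 → HIT, frames=[4,2,3]
Step 8: ref 2 → HIT, frames=[4,2,3]
Step 9: ref 3 → HIT, frames=[4,2,3]
Step 10: ref 2 → HIT, frames=[4,2,3]
Step 11: ref 1 → FAULT (evict 3), frames=[4,2,1]
Step 12: ref 2 → HIT, frames=[4,2,1]
Step 13: ref 4 → HIT, frames=[4,2,1]
Step 14: ref 1 → HIT, frames=[4,2,1]
Total faults: 4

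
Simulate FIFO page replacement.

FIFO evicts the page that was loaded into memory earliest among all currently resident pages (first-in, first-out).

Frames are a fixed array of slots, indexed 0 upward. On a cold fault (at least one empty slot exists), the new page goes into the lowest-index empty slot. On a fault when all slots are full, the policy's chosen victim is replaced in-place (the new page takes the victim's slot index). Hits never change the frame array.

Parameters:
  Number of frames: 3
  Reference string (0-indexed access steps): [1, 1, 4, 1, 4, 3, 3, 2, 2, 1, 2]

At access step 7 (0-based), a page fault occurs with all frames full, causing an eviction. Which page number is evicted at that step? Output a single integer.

Step 0: ref 1 -> FAULT, frames=[1,-,-]
Step 1: ref 1 -> HIT, frames=[1,-,-]
Step 2: ref 4 -> FAULT, frames=[1,4,-]
Step 3: ref 1 -> HIT, frames=[1,4,-]
Step 4: ref 4 -> HIT, frames=[1,4,-]
Step 5: ref 3 -> FAULT, frames=[1,4,3]
Step 6: ref 3 -> HIT, frames=[1,4,3]
Step 7: ref 2 -> FAULT, evict 1, frames=[2,4,3]
At step 7: evicted page 1

Answer: 1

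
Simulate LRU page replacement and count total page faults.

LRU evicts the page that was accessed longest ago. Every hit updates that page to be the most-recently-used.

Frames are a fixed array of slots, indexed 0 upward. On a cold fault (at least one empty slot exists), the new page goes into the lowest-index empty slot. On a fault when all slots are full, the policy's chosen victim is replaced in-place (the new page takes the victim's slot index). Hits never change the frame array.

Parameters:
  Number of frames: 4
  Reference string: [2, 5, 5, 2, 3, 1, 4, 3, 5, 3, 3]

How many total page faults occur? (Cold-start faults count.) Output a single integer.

Answer: 6

Derivation:
Step 0: ref 2 → FAULT, frames=[2,-,-,-]
Step 1: ref 5 → FAULT, frames=[2,5,-,-]
Step 2: ref 5 → HIT, frames=[2,5,-,-]
Step 3: ref 2 → HIT, frames=[2,5,-,-]
Step 4: ref 3 → FAULT, frames=[2,5,3,-]
Step 5: ref 1 → FAULT, frames=[2,5,3,1]
Step 6: ref 4 → FAULT (evict 5), frames=[2,4,3,1]
Step 7: ref 3 → HIT, frames=[2,4,3,1]
Step 8: ref 5 → FAULT (evict 2), frames=[5,4,3,1]
Step 9: ref 3 → HIT, frames=[5,4,3,1]
Step 10: ref 3 → HIT, frames=[5,4,3,1]
Total faults: 6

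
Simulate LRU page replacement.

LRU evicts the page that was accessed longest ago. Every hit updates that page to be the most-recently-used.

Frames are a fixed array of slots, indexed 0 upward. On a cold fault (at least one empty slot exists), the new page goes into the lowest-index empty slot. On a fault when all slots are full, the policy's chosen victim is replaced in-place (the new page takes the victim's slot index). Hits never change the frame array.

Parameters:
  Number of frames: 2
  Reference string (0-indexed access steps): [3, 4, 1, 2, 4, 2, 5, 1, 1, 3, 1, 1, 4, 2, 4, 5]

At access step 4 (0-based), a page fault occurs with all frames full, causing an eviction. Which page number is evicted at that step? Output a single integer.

Answer: 1

Derivation:
Step 0: ref 3 -> FAULT, frames=[3,-]
Step 1: ref 4 -> FAULT, frames=[3,4]
Step 2: ref 1 -> FAULT, evict 3, frames=[1,4]
Step 3: ref 2 -> FAULT, evict 4, frames=[1,2]
Step 4: ref 4 -> FAULT, evict 1, frames=[4,2]
At step 4: evicted page 1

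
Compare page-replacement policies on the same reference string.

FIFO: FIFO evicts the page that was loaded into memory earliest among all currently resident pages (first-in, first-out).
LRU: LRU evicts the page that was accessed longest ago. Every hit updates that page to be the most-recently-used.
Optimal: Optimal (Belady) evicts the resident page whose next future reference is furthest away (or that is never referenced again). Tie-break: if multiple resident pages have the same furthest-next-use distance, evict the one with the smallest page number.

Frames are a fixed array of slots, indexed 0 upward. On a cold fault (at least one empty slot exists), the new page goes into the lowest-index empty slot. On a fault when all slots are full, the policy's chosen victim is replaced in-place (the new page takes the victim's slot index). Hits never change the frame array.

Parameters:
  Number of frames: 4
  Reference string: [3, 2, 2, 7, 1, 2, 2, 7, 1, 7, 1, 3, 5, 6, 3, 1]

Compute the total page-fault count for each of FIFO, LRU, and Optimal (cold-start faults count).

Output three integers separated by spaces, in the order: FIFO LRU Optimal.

--- FIFO ---
  step 0: ref 3 -> FAULT, frames=[3,-,-,-] (faults so far: 1)
  step 1: ref 2 -> FAULT, frames=[3,2,-,-] (faults so far: 2)
  step 2: ref 2 -> HIT, frames=[3,2,-,-] (faults so far: 2)
  step 3: ref 7 -> FAULT, frames=[3,2,7,-] (faults so far: 3)
  step 4: ref 1 -> FAULT, frames=[3,2,7,1] (faults so far: 4)
  step 5: ref 2 -> HIT, frames=[3,2,7,1] (faults so far: 4)
  step 6: ref 2 -> HIT, frames=[3,2,7,1] (faults so far: 4)
  step 7: ref 7 -> HIT, frames=[3,2,7,1] (faults so far: 4)
  step 8: ref 1 -> HIT, frames=[3,2,7,1] (faults so far: 4)
  step 9: ref 7 -> HIT, frames=[3,2,7,1] (faults so far: 4)
  step 10: ref 1 -> HIT, frames=[3,2,7,1] (faults so far: 4)
  step 11: ref 3 -> HIT, frames=[3,2,7,1] (faults so far: 4)
  step 12: ref 5 -> FAULT, evict 3, frames=[5,2,7,1] (faults so far: 5)
  step 13: ref 6 -> FAULT, evict 2, frames=[5,6,7,1] (faults so far: 6)
  step 14: ref 3 -> FAULT, evict 7, frames=[5,6,3,1] (faults so far: 7)
  step 15: ref 1 -> HIT, frames=[5,6,3,1] (faults so far: 7)
  FIFO total faults: 7
--- LRU ---
  step 0: ref 3 -> FAULT, frames=[3,-,-,-] (faults so far: 1)
  step 1: ref 2 -> FAULT, frames=[3,2,-,-] (faults so far: 2)
  step 2: ref 2 -> HIT, frames=[3,2,-,-] (faults so far: 2)
  step 3: ref 7 -> FAULT, frames=[3,2,7,-] (faults so far: 3)
  step 4: ref 1 -> FAULT, frames=[3,2,7,1] (faults so far: 4)
  step 5: ref 2 -> HIT, frames=[3,2,7,1] (faults so far: 4)
  step 6: ref 2 -> HIT, frames=[3,2,7,1] (faults so far: 4)
  step 7: ref 7 -> HIT, frames=[3,2,7,1] (faults so far: 4)
  step 8: ref 1 -> HIT, frames=[3,2,7,1] (faults so far: 4)
  step 9: ref 7 -> HIT, frames=[3,2,7,1] (faults so far: 4)
  step 10: ref 1 -> HIT, frames=[3,2,7,1] (faults so far: 4)
  step 11: ref 3 -> HIT, frames=[3,2,7,1] (faults so far: 4)
  step 12: ref 5 -> FAULT, evict 2, frames=[3,5,7,1] (faults so far: 5)
  step 13: ref 6 -> FAULT, evict 7, frames=[3,5,6,1] (faults so far: 6)
  step 14: ref 3 -> HIT, frames=[3,5,6,1] (faults so far: 6)
  step 15: ref 1 -> HIT, frames=[3,5,6,1] (faults so far: 6)
  LRU total faults: 6
--- Optimal ---
  step 0: ref 3 -> FAULT, frames=[3,-,-,-] (faults so far: 1)
  step 1: ref 2 -> FAULT, frames=[3,2,-,-] (faults so far: 2)
  step 2: ref 2 -> HIT, frames=[3,2,-,-] (faults so far: 2)
  step 3: ref 7 -> FAULT, frames=[3,2,7,-] (faults so far: 3)
  step 4: ref 1 -> FAULT, frames=[3,2,7,1] (faults so far: 4)
  step 5: ref 2 -> HIT, frames=[3,2,7,1] (faults so far: 4)
  step 6: ref 2 -> HIT, frames=[3,2,7,1] (faults so far: 4)
  step 7: ref 7 -> HIT, frames=[3,2,7,1] (faults so far: 4)
  step 8: ref 1 -> HIT, frames=[3,2,7,1] (faults so far: 4)
  step 9: ref 7 -> HIT, frames=[3,2,7,1] (faults so far: 4)
  step 10: ref 1 -> HIT, frames=[3,2,7,1] (faults so far: 4)
  step 11: ref 3 -> HIT, frames=[3,2,7,1] (faults so far: 4)
  step 12: ref 5 -> FAULT, evict 2, frames=[3,5,7,1] (faults so far: 5)
  step 13: ref 6 -> FAULT, evict 5, frames=[3,6,7,1] (faults so far: 6)
  step 14: ref 3 -> HIT, frames=[3,6,7,1] (faults so far: 6)
  step 15: ref 1 -> HIT, frames=[3,6,7,1] (faults so far: 6)
  Optimal total faults: 6

Answer: 7 6 6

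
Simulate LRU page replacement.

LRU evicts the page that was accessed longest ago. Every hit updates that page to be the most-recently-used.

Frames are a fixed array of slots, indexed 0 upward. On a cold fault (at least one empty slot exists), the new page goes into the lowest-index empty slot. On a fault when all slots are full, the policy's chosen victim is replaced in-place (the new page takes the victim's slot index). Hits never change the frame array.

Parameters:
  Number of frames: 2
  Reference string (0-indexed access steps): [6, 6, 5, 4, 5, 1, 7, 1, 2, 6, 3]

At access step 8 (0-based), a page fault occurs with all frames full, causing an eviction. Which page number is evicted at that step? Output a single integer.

Step 0: ref 6 -> FAULT, frames=[6,-]
Step 1: ref 6 -> HIT, frames=[6,-]
Step 2: ref 5 -> FAULT, frames=[6,5]
Step 3: ref 4 -> FAULT, evict 6, frames=[4,5]
Step 4: ref 5 -> HIT, frames=[4,5]
Step 5: ref 1 -> FAULT, evict 4, frames=[1,5]
Step 6: ref 7 -> FAULT, evict 5, frames=[1,7]
Step 7: ref 1 -> HIT, frames=[1,7]
Step 8: ref 2 -> FAULT, evict 7, frames=[1,2]
At step 8: evicted page 7

Answer: 7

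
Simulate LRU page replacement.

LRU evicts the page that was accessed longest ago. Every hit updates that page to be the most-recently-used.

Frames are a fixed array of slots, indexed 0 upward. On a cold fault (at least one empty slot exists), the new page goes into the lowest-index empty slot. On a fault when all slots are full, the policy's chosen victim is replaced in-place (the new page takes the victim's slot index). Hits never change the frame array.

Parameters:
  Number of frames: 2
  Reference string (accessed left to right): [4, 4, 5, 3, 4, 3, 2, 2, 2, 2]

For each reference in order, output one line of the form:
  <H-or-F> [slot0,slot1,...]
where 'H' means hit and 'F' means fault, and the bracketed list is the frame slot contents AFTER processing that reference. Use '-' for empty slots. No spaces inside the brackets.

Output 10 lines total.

F [4,-]
H [4,-]
F [4,5]
F [3,5]
F [3,4]
H [3,4]
F [3,2]
H [3,2]
H [3,2]
H [3,2]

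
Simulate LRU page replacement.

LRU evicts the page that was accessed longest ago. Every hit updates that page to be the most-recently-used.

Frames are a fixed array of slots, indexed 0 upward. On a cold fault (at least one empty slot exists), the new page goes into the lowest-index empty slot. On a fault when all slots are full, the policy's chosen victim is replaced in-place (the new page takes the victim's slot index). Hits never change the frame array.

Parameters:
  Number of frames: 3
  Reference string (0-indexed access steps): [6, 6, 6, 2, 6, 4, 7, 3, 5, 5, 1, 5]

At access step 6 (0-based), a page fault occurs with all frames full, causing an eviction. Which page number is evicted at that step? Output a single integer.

Step 0: ref 6 -> FAULT, frames=[6,-,-]
Step 1: ref 6 -> HIT, frames=[6,-,-]
Step 2: ref 6 -> HIT, frames=[6,-,-]
Step 3: ref 2 -> FAULT, frames=[6,2,-]
Step 4: ref 6 -> HIT, frames=[6,2,-]
Step 5: ref 4 -> FAULT, frames=[6,2,4]
Step 6: ref 7 -> FAULT, evict 2, frames=[6,7,4]
At step 6: evicted page 2

Answer: 2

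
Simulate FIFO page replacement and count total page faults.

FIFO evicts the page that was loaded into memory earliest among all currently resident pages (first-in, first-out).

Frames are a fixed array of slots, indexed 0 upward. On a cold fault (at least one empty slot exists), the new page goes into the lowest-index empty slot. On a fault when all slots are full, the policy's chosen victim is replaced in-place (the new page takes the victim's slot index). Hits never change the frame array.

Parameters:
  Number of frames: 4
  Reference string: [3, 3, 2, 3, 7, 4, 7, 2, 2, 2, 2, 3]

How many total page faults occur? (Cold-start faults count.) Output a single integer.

Answer: 4

Derivation:
Step 0: ref 3 → FAULT, frames=[3,-,-,-]
Step 1: ref 3 → HIT, frames=[3,-,-,-]
Step 2: ref 2 → FAULT, frames=[3,2,-,-]
Step 3: ref 3 → HIT, frames=[3,2,-,-]
Step 4: ref 7 → FAULT, frames=[3,2,7,-]
Step 5: ref 4 → FAULT, frames=[3,2,7,4]
Step 6: ref 7 → HIT, frames=[3,2,7,4]
Step 7: ref 2 → HIT, frames=[3,2,7,4]
Step 8: ref 2 → HIT, frames=[3,2,7,4]
Step 9: ref 2 → HIT, frames=[3,2,7,4]
Step 10: ref 2 → HIT, frames=[3,2,7,4]
Step 11: ref 3 → HIT, frames=[3,2,7,4]
Total faults: 4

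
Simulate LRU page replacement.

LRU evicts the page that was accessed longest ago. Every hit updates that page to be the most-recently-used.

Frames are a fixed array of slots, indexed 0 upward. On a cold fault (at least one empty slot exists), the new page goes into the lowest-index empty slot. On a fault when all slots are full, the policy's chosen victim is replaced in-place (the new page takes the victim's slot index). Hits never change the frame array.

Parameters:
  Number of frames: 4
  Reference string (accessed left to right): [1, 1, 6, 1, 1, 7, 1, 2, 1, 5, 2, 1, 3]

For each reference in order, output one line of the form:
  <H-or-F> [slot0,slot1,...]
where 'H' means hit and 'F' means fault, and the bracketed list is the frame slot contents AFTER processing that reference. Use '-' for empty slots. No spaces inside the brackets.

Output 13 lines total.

F [1,-,-,-]
H [1,-,-,-]
F [1,6,-,-]
H [1,6,-,-]
H [1,6,-,-]
F [1,6,7,-]
H [1,6,7,-]
F [1,6,7,2]
H [1,6,7,2]
F [1,5,7,2]
H [1,5,7,2]
H [1,5,7,2]
F [1,5,3,2]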